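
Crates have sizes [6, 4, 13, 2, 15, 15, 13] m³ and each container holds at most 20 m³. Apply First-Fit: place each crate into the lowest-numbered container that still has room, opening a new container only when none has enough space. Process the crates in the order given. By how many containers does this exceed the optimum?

1

First-Fit: [6,4,2] [13] [15] [15] [13] → 5 containers.
Total size 68 m³; any packing needs at least ⌈68/20⌉ = 4 containers.
An optimal packing achieves that bound: [15,4] [15,2] [13,6] [13] → 4 containers.
Excess: 5 − 4 = 1.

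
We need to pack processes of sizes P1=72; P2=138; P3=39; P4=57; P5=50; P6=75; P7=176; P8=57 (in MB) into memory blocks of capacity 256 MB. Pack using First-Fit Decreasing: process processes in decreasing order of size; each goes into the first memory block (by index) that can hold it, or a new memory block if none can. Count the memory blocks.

Sorted descending: 176, 138, 75, 72, 57, 57, 50, 39.
memory block 1: place 176 MB, 80 MB left
memory block 2: place 138 MB, 118 MB left
memory block 1: place 75 MB, 5 MB left
memory block 2: place 72 MB, 46 MB left
memory block 3: place 57 MB, 199 MB left
memory block 3: place 57 MB, 142 MB left
memory block 3: place 50 MB, 92 MB left
memory block 2: place 39 MB, 7 MB left
Final memory blocks: [176,75] [138,72,39] [57,57,50].

3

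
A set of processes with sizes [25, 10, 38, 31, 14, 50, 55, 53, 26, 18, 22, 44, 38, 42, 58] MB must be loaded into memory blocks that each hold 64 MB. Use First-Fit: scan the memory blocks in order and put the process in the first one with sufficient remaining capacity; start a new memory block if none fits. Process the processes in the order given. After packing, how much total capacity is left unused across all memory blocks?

116

Put 25 MB in memory block 1; 39 MB remain.
Put 10 MB in memory block 1; 29 MB remain.
Put 38 MB in memory block 2; 26 MB remain.
Put 31 MB in memory block 3; 33 MB remain.
Put 14 MB in memory block 1; 15 MB remain.
Put 50 MB in memory block 4; 14 MB remain.
Put 55 MB in memory block 5; 9 MB remain.
Put 53 MB in memory block 6; 11 MB remain.
Put 26 MB in memory block 2; 0 MB remain.
Put 18 MB in memory block 3; 15 MB remain.
Put 22 MB in memory block 7; 42 MB remain.
Put 44 MB in memory block 8; 20 MB remain.
Put 38 MB in memory block 7; 4 MB remain.
Put 42 MB in memory block 9; 22 MB remain.
Put 58 MB in memory block 10; 6 MB remain.
10 memory blocks × 64 MB = 640 MB; used 524 MB; unused 116 MB.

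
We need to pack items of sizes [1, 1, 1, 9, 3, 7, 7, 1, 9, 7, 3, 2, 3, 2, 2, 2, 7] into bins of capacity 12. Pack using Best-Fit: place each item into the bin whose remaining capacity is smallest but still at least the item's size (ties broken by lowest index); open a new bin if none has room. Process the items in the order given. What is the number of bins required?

6

1 → bin 1 (remaining 11)
1 → bin 1 (remaining 10)
1 → bin 1 (remaining 9)
9 → bin 1 (remaining 0)
3 → bin 2 (remaining 9)
7 → bin 2 (remaining 2)
7 → bin 3 (remaining 5)
1 → bin 2 (remaining 1)
9 → bin 4 (remaining 3)
7 → bin 5 (remaining 5)
3 → bin 4 (remaining 0)
2 → bin 3 (remaining 3)
3 → bin 3 (remaining 0)
2 → bin 5 (remaining 3)
2 → bin 5 (remaining 1)
2 → bin 6 (remaining 10)
7 → bin 6 (remaining 3)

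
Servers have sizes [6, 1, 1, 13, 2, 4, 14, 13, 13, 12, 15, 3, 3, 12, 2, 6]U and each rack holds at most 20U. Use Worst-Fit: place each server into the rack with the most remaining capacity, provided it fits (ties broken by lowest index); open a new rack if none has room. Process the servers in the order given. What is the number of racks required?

rack 1: place 6U, 14U left
rack 1: place 1U, 13U left
rack 1: place 1U, 12U left
rack 2: place 13U, 7U left
rack 1: place 2U, 10U left
rack 1: place 4U, 6U left
rack 3: place 14U, 6U left
rack 4: place 13U, 7U left
rack 5: place 13U, 7U left
rack 6: place 12U, 8U left
rack 7: place 15U, 5U left
rack 6: place 3U, 5U left
rack 2: place 3U, 4U left
rack 8: place 12U, 8U left
rack 8: place 2U, 6U left
rack 4: place 6U, 1U left
Final racks: [6,1,1,2,4] [13,3] [14] [13,6] [13] [12,3] [15] [12,2].

8 racks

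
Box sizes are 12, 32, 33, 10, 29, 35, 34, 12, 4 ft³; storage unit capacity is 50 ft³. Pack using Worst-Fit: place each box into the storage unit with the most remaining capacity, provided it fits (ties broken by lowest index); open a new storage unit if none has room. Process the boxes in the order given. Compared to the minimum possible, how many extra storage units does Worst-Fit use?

Worst-Fit: [12,32] [33,10] [29,12] [35] [34,4] → 5 storage units.
Total size 201 ft³; any packing needs at least ⌈201/50⌉ = 5 storage units.
So 5 is already optimal.

0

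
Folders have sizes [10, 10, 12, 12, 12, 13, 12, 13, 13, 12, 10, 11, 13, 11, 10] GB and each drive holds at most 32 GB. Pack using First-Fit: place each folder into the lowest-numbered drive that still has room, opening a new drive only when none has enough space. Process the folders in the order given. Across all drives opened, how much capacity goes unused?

10 GB → drive 1 (remaining 22 GB)
10 GB → drive 1 (remaining 12 GB)
12 GB → drive 1 (remaining 0 GB)
12 GB → drive 2 (remaining 20 GB)
12 GB → drive 2 (remaining 8 GB)
13 GB → drive 3 (remaining 19 GB)
12 GB → drive 3 (remaining 7 GB)
13 GB → drive 4 (remaining 19 GB)
13 GB → drive 4 (remaining 6 GB)
12 GB → drive 5 (remaining 20 GB)
10 GB → drive 5 (remaining 10 GB)
11 GB → drive 6 (remaining 21 GB)
13 GB → drive 6 (remaining 8 GB)
11 GB → drive 7 (remaining 21 GB)
10 GB → drive 5 (remaining 0 GB)
7 drives × 32 GB = 224 GB; used 174 GB; unused 50 GB.

50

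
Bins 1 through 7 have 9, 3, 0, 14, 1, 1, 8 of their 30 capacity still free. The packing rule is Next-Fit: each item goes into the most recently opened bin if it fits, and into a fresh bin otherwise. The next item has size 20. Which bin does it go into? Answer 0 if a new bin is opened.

Next-Fit only looks at bin 7, which has 8 free.
20 does not fit, so a new bin is opened.

0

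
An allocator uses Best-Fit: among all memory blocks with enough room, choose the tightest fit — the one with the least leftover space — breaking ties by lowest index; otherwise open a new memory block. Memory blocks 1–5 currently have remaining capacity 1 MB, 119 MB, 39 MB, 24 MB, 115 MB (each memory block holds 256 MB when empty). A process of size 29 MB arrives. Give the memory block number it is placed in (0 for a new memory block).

Memory blocks with room: memory block 2 (119 MB), memory block 3 (39 MB), memory block 5 (115 MB).
Tightest fit is memory block 3 with 39 MB free.

3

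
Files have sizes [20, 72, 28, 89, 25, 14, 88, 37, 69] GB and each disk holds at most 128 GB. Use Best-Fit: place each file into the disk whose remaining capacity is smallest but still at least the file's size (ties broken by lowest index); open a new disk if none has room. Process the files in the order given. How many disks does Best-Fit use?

disk 1: place 20 GB, 108 GB left
disk 1: place 72 GB, 36 GB left
disk 1: place 28 GB, 8 GB left
disk 2: place 89 GB, 39 GB left
disk 2: place 25 GB, 14 GB left
disk 2: place 14 GB, 0 GB left
disk 3: place 88 GB, 40 GB left
disk 3: place 37 GB, 3 GB left
disk 4: place 69 GB, 59 GB left

4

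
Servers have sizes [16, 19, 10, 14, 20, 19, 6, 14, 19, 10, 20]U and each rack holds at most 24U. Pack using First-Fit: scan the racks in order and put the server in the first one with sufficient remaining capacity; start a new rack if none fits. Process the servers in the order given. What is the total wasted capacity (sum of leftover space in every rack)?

Put 16U in rack 1; 8U remain.
Put 19U in rack 2; 5U remain.
Put 10U in rack 3; 14U remain.
Put 14U in rack 3; 0U remain.
Put 20U in rack 4; 4U remain.
Put 19U in rack 5; 5U remain.
Put 6U in rack 1; 2U remain.
Put 14U in rack 6; 10U remain.
Put 19U in rack 7; 5U remain.
Put 10U in rack 6; 0U remain.
Put 20U in rack 8; 4U remain.
8 racks × 24U = 192U; used 167U; unused 25U.

25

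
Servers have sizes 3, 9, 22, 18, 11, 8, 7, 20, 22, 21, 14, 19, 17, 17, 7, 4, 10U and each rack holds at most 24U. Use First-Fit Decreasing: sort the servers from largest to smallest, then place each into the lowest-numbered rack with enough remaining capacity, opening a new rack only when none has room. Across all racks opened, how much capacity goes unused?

35

Sorted descending: 22, 22, 21, 20, 19, 18, 17, 17, 14, 11, 10, 9, 8, 7, 7, 4, 3.
22U → rack 1 (remaining 2U)
22U → rack 2 (remaining 2U)
21U → rack 3 (remaining 3U)
20U → rack 4 (remaining 4U)
19U → rack 5 (remaining 5U)
18U → rack 6 (remaining 6U)
17U → rack 7 (remaining 7U)
17U → rack 8 (remaining 7U)
14U → rack 9 (remaining 10U)
11U → rack 10 (remaining 13U)
10U → rack 9 (remaining 0U)
9U → rack 10 (remaining 4U)
8U → rack 11 (remaining 16U)
7U → rack 7 (remaining 0U)
7U → rack 8 (remaining 0U)
4U → rack 4 (remaining 0U)
3U → rack 3 (remaining 0U)
11 racks × 24U = 264U; used 229U; unused 35U.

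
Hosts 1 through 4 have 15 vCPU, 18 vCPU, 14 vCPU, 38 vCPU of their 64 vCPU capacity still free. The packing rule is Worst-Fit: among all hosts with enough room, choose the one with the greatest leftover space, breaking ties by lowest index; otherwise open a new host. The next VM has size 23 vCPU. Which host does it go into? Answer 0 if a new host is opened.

4

Hosts with room: host 4 (38 vCPU).
Most room is host 4 with 38 vCPU free.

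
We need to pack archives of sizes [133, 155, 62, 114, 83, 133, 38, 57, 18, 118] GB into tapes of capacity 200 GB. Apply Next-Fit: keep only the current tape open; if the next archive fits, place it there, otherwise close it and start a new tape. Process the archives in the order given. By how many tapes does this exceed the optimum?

Next-Fit: [133] [155] [62,114] [83] [133,38] [57,18,118] → 6 tapes.
Total size 911 GB; any packing needs at least ⌈911/200⌉ = 5 tapes.
An optimal packing achieves that bound: [155,38] [133,62] [133,57] [118,18] [114,83] → 5 tapes.
Excess: 6 − 5 = 1.

1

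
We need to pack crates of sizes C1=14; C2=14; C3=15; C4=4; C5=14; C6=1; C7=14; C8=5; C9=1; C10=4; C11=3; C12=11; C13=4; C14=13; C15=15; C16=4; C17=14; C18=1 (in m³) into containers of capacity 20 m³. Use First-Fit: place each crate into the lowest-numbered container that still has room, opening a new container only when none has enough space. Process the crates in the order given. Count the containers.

9 containers

Put C1 (14 m³) in container 1; 6 m³ remain.
Put C2 (14 m³) in container 2; 6 m³ remain.
Put C3 (15 m³) in container 3; 5 m³ remain.
Put C4 (4 m³) in container 1; 2 m³ remain.
Put C5 (14 m³) in container 4; 6 m³ remain.
Put C6 (1 m³) in container 1; 1 m³ remain.
Put C7 (14 m³) in container 5; 6 m³ remain.
Put C8 (5 m³) in container 2; 1 m³ remain.
Put C9 (1 m³) in container 1; 0 m³ remain.
Put C10 (4 m³) in container 3; 1 m³ remain.
Put C11 (3 m³) in container 4; 3 m³ remain.
Put C12 (11 m³) in container 6; 9 m³ remain.
Put C13 (4 m³) in container 5; 2 m³ remain.
Put C14 (13 m³) in container 7; 7 m³ remain.
Put C15 (15 m³) in container 8; 5 m³ remain.
Put C16 (4 m³) in container 6; 5 m³ remain.
Put C17 (14 m³) in container 9; 6 m³ remain.
Put C18 (1 m³) in container 2; 0 m³ remain.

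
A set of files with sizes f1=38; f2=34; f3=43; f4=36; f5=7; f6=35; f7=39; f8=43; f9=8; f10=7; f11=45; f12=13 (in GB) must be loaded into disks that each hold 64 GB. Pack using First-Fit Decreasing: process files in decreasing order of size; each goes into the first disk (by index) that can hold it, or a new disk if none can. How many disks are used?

Sorted descending: 45, 43, 43, 39, 38, 36, 35, 34, 13, 8, 7, 7.
disk 1: place 45 GB, 19 GB left
disk 2: place 43 GB, 21 GB left
disk 3: place 43 GB, 21 GB left
disk 4: place 39 GB, 25 GB left
disk 5: place 38 GB, 26 GB left
disk 6: place 36 GB, 28 GB left
disk 7: place 35 GB, 29 GB left
disk 8: place 34 GB, 30 GB left
disk 1: place 13 GB, 6 GB left
disk 2: place 8 GB, 13 GB left
disk 2: place 7 GB, 6 GB left
disk 3: place 7 GB, 14 GB left
Final disks: [45,13] [43,8,7] [43,7] [39] [38] [36] [35] [34].

8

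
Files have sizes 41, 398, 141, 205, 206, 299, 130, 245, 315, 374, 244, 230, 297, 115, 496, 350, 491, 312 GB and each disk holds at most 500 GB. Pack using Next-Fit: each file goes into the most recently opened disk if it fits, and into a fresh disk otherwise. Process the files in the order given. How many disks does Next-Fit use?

13 disks

Put 41 GB in disk 1; 459 GB remain.
Put 398 GB in disk 1; 61 GB remain.
Put 141 GB in disk 2; 359 GB remain.
Put 205 GB in disk 2; 154 GB remain.
Put 206 GB in disk 3; 294 GB remain.
Put 299 GB in disk 4; 201 GB remain.
Put 130 GB in disk 4; 71 GB remain.
Put 245 GB in disk 5; 255 GB remain.
Put 315 GB in disk 6; 185 GB remain.
Put 374 GB in disk 7; 126 GB remain.
Put 244 GB in disk 8; 256 GB remain.
Put 230 GB in disk 8; 26 GB remain.
Put 297 GB in disk 9; 203 GB remain.
Put 115 GB in disk 9; 88 GB remain.
Put 496 GB in disk 10; 4 GB remain.
Put 350 GB in disk 11; 150 GB remain.
Put 491 GB in disk 12; 9 GB remain.
Put 312 GB in disk 13; 188 GB remain.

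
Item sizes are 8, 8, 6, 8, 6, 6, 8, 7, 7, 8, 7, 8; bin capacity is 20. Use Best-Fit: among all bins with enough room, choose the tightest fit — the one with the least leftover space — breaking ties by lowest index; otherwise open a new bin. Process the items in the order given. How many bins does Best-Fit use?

bin 1: place 8, 12 left
bin 1: place 8, 4 left
bin 2: place 6, 14 left
bin 2: place 8, 6 left
bin 2: place 6, 0 left
bin 3: place 6, 14 left
bin 3: place 8, 6 left
bin 4: place 7, 13 left
bin 4: place 7, 6 left
bin 5: place 8, 12 left
bin 5: place 7, 5 left
bin 6: place 8, 12 left

6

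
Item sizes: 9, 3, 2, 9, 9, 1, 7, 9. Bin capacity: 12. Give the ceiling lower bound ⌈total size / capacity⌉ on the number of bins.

5

Total size = 9 + 3 + 2 + 9 + 9 + 1 + 7 + 9 = 49.
⌈49 / 12⌉ = 5.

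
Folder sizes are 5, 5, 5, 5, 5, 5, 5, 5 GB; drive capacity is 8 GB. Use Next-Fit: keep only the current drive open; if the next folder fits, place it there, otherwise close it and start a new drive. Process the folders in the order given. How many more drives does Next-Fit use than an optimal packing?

0

Next-Fit: [5] [5] [5] [5] [5] [5] [5] [5] → 8 drives.
8 folders exceed 4 GB (half the capacity), and no two of those can share a drive, so at least 8 drives are needed.
So 8 is already optimal.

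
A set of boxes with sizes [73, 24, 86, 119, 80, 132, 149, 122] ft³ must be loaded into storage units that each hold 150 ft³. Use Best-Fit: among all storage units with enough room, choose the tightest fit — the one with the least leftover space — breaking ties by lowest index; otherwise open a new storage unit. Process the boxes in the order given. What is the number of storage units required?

Put 73 ft³ in storage unit 1; 77 ft³ remain.
Put 24 ft³ in storage unit 1; 53 ft³ remain.
Put 86 ft³ in storage unit 2; 64 ft³ remain.
Put 119 ft³ in storage unit 3; 31 ft³ remain.
Put 80 ft³ in storage unit 4; 70 ft³ remain.
Put 132 ft³ in storage unit 5; 18 ft³ remain.
Put 149 ft³ in storage unit 6; 1 ft³ remain.
Put 122 ft³ in storage unit 7; 28 ft³ remain.
Final storage units: [73,24] [86] [119] [80] [132] [149] [122].

7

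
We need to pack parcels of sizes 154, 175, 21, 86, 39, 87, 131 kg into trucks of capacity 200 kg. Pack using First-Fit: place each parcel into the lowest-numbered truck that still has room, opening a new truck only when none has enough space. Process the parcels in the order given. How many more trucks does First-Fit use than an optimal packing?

1

First-Fit: [154,21] [175] [86,39] [87] [131] → 5 trucks.
Total size 693 kg; any packing needs at least ⌈693/200⌉ = 4 trucks.
An optimal packing achieves that bound: [175,21] [154,39] [131] [87,86] → 4 trucks.
Excess: 5 − 4 = 1.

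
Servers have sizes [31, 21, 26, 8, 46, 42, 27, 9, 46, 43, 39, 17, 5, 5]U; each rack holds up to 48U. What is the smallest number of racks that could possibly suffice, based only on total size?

8

Total size = 31 + 21 + 26 + 8 + 46 + 42 + 27 + 9 + 46 + 43 + 39 + 17 + 5 + 5 = 365U.
⌈365 / 48⌉ = 8.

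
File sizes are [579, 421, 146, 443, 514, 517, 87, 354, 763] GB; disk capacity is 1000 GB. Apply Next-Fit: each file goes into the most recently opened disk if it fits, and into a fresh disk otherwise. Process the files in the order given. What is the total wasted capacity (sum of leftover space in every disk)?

Put 579 GB in disk 1; 421 GB remain.
Put 421 GB in disk 1; 0 GB remain.
Put 146 GB in disk 2; 854 GB remain.
Put 443 GB in disk 2; 411 GB remain.
Put 514 GB in disk 3; 486 GB remain.
Put 517 GB in disk 4; 483 GB remain.
Put 87 GB in disk 4; 396 GB remain.
Put 354 GB in disk 4; 42 GB remain.
Put 763 GB in disk 5; 237 GB remain.
5 disks × 1000 GB = 5000 GB; used 3824 GB; unused 1176 GB.

1176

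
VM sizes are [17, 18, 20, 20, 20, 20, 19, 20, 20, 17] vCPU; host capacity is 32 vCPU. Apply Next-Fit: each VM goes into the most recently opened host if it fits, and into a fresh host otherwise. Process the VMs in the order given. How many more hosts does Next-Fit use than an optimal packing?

0

Next-Fit: [17] [18] [20] [20] [20] [20] [19] [20] [20] [17] → 10 hosts.
10 VMs exceed 16 vCPU (half the capacity), and no two of those can share a host, so at least 10 hosts are needed.
So 10 is already optimal.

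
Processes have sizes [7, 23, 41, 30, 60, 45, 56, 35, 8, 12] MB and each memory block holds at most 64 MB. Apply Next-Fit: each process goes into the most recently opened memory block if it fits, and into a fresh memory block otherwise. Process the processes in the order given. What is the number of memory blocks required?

7 memory blocks

memory block 1: place 7 MB, 57 MB left
memory block 1: place 23 MB, 34 MB left
memory block 2: place 41 MB, 23 MB left
memory block 3: place 30 MB, 34 MB left
memory block 4: place 60 MB, 4 MB left
memory block 5: place 45 MB, 19 MB left
memory block 6: place 56 MB, 8 MB left
memory block 7: place 35 MB, 29 MB left
memory block 7: place 8 MB, 21 MB left
memory block 7: place 12 MB, 9 MB left
Final memory blocks: [7,23] [41] [30] [60] [45] [56] [35,8,12].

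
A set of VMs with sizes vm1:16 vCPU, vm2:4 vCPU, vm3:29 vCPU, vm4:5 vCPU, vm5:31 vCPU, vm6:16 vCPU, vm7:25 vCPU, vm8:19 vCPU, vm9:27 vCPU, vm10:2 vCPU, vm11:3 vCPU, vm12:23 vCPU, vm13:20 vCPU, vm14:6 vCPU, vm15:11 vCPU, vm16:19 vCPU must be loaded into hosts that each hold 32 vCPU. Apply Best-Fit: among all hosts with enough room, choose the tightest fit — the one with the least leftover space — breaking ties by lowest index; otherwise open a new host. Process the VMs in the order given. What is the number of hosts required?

host 1: place vm1 (16 vCPU), 16 vCPU left
host 1: place vm2 (4 vCPU), 12 vCPU left
host 2: place vm3 (29 vCPU), 3 vCPU left
host 1: place vm4 (5 vCPU), 7 vCPU left
host 3: place vm5 (31 vCPU), 1 vCPU left
host 4: place vm6 (16 vCPU), 16 vCPU left
host 5: place vm7 (25 vCPU), 7 vCPU left
host 6: place vm8 (19 vCPU), 13 vCPU left
host 7: place vm9 (27 vCPU), 5 vCPU left
host 2: place vm10 (2 vCPU), 1 vCPU left
host 7: place vm11 (3 vCPU), 2 vCPU left
host 8: place vm12 (23 vCPU), 9 vCPU left
host 9: place vm13 (20 vCPU), 12 vCPU left
host 1: place vm14 (6 vCPU), 1 vCPU left
host 9: place vm15 (11 vCPU), 1 vCPU left
host 10: place vm16 (19 vCPU), 13 vCPU left

10 hosts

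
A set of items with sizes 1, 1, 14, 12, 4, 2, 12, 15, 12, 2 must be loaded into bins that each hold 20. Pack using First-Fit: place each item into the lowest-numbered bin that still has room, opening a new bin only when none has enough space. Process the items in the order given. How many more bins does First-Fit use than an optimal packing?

First-Fit: [1,1,14,4] [12,2,2] [12] [15] [12] → 5 bins.
5 items exceed 10 (half the capacity), and no two of those can share a bin, so at least 5 bins are needed.
So 5 is already optimal.

0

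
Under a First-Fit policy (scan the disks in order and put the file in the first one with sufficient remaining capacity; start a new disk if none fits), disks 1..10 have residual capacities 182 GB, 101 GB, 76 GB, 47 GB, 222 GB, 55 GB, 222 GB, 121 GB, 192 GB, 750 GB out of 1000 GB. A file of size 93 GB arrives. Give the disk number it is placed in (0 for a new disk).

Disks with room: disk 1 (182 GB), disk 2 (101 GB), disk 5 (222 GB), disk 7 (222 GB), disk 8 (121 GB), disk 9 (192 GB), disk 10 (750 GB).
The first with room is disk 1.

1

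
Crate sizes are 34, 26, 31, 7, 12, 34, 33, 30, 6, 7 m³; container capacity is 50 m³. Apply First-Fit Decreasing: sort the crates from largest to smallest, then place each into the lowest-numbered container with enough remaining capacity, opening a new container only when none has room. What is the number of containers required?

Sorted descending: 34, 34, 33, 31, 30, 26, 12, 7, 7, 6.
34 m³ → container 1 (remaining 16 m³)
34 m³ → container 2 (remaining 16 m³)
33 m³ → container 3 (remaining 17 m³)
31 m³ → container 4 (remaining 19 m³)
30 m³ → container 5 (remaining 20 m³)
26 m³ → container 6 (remaining 24 m³)
12 m³ → container 1 (remaining 4 m³)
7 m³ → container 2 (remaining 9 m³)
7 m³ → container 2 (remaining 2 m³)
6 m³ → container 3 (remaining 11 m³)
Final containers: [34,12] [34,7,7] [33,6] [31] [30] [26].

6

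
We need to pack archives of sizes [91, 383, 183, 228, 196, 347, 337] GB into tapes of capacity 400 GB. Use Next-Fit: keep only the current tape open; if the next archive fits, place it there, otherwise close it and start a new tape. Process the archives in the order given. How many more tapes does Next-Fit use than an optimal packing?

Next-Fit: [91] [383] [183] [228] [196] [347] [337] → 7 tapes.
Total size 1765 GB; any packing needs at least ⌈1765/400⌉ = 5 tapes.
An optimal packing achieves that bound: [383] [347] [337] [228,91] [196,183] → 5 tapes.
Excess: 7 − 5 = 2.

2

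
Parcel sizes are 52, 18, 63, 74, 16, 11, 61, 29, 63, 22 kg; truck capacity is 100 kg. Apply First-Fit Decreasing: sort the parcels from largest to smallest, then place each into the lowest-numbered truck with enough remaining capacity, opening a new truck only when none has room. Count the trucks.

Sorted descending: 74, 63, 63, 61, 52, 29, 22, 18, 16, 11.
Put 74 kg in truck 1; 26 kg remain.
Put 63 kg in truck 2; 37 kg remain.
Put 63 kg in truck 3; 37 kg remain.
Put 61 kg in truck 4; 39 kg remain.
Put 52 kg in truck 5; 48 kg remain.
Put 29 kg in truck 2; 8 kg remain.
Put 22 kg in truck 1; 4 kg remain.
Put 18 kg in truck 3; 19 kg remain.
Put 16 kg in truck 3; 3 kg remain.
Put 11 kg in truck 4; 28 kg remain.

5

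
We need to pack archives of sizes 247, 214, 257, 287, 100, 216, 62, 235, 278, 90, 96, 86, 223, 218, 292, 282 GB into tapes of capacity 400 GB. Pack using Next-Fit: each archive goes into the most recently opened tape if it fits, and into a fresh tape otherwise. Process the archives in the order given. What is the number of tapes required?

247 GB → tape 1 (remaining 153 GB)
214 GB → tape 2 (remaining 186 GB)
257 GB → tape 3 (remaining 143 GB)
287 GB → tape 4 (remaining 113 GB)
100 GB → tape 4 (remaining 13 GB)
216 GB → tape 5 (remaining 184 GB)
62 GB → tape 5 (remaining 122 GB)
235 GB → tape 6 (remaining 165 GB)
278 GB → tape 7 (remaining 122 GB)
90 GB → tape 7 (remaining 32 GB)
96 GB → tape 8 (remaining 304 GB)
86 GB → tape 8 (remaining 218 GB)
223 GB → tape 9 (remaining 177 GB)
218 GB → tape 10 (remaining 182 GB)
292 GB → tape 11 (remaining 108 GB)
282 GB → tape 12 (remaining 118 GB)

12 tapes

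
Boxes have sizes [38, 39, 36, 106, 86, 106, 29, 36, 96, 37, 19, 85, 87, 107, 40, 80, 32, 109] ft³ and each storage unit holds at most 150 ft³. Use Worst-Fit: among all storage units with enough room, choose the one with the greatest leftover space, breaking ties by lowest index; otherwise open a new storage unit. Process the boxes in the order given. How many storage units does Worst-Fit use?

storage unit 1: place 38 ft³, 112 ft³ left
storage unit 1: place 39 ft³, 73 ft³ left
storage unit 1: place 36 ft³, 37 ft³ left
storage unit 2: place 106 ft³, 44 ft³ left
storage unit 3: place 86 ft³, 64 ft³ left
storage unit 4: place 106 ft³, 44 ft³ left
storage unit 3: place 29 ft³, 35 ft³ left
storage unit 2: place 36 ft³, 8 ft³ left
storage unit 5: place 96 ft³, 54 ft³ left
storage unit 5: place 37 ft³, 17 ft³ left
storage unit 4: place 19 ft³, 25 ft³ left
storage unit 6: place 85 ft³, 65 ft³ left
storage unit 7: place 87 ft³, 63 ft³ left
storage unit 8: place 107 ft³, 43 ft³ left
storage unit 6: place 40 ft³, 25 ft³ left
storage unit 9: place 80 ft³, 70 ft³ left
storage unit 9: place 32 ft³, 38 ft³ left
storage unit 10: place 109 ft³, 41 ft³ left
Final storage units: [38,39,36] [106,36] [86,29] [106,19] [96,37] [85,40] [87] [107] [80,32] [109].

10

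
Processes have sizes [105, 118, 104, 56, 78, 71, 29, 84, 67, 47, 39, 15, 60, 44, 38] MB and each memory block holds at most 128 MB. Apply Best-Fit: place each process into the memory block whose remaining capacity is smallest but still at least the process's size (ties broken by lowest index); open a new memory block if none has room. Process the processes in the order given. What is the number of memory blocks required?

9 memory blocks

memory block 1: place 105 MB, 23 MB left
memory block 2: place 118 MB, 10 MB left
memory block 3: place 104 MB, 24 MB left
memory block 4: place 56 MB, 72 MB left
memory block 5: place 78 MB, 50 MB left
memory block 4: place 71 MB, 1 MB left
memory block 5: place 29 MB, 21 MB left
memory block 6: place 84 MB, 44 MB left
memory block 7: place 67 MB, 61 MB left
memory block 7: place 47 MB, 14 MB left
memory block 6: place 39 MB, 5 MB left
memory block 5: place 15 MB, 6 MB left
memory block 8: place 60 MB, 68 MB left
memory block 8: place 44 MB, 24 MB left
memory block 9: place 38 MB, 90 MB left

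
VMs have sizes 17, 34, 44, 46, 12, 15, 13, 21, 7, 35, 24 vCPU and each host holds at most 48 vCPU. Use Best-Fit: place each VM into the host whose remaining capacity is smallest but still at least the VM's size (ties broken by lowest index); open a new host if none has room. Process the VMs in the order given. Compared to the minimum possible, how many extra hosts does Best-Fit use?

1

Best-Fit: [17,15,13] [34,12] [44] [46] [21,7] [35] [24] → 7 hosts.
Total size 268 vCPU; any packing needs at least ⌈268/48⌉ = 6 hosts.
An optimal packing achieves that bound: [46] [44] [35,13] [34,12] [24,21] [17,15,7] → 6 hosts.
Excess: 7 − 6 = 1.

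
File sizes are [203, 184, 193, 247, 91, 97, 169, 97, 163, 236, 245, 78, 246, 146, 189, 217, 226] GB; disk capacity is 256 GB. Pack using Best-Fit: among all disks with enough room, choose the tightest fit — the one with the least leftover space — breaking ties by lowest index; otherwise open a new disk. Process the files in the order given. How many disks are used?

14 disks

203 GB → disk 1 (remaining 53 GB)
184 GB → disk 2 (remaining 72 GB)
193 GB → disk 3 (remaining 63 GB)
247 GB → disk 4 (remaining 9 GB)
91 GB → disk 5 (remaining 165 GB)
97 GB → disk 5 (remaining 68 GB)
169 GB → disk 6 (remaining 87 GB)
97 GB → disk 7 (remaining 159 GB)
163 GB → disk 8 (remaining 93 GB)
236 GB → disk 9 (remaining 20 GB)
245 GB → disk 10 (remaining 11 GB)
78 GB → disk 6 (remaining 9 GB)
246 GB → disk 11 (remaining 10 GB)
146 GB → disk 7 (remaining 13 GB)
189 GB → disk 12 (remaining 67 GB)
217 GB → disk 13 (remaining 39 GB)
226 GB → disk 14 (remaining 30 GB)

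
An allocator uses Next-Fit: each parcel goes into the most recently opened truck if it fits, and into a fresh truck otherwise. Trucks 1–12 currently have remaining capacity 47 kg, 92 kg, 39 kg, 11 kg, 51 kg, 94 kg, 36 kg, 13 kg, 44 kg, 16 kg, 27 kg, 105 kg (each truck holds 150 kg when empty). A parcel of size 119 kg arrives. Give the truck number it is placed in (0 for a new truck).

0

Next-Fit only looks at truck 12, which has 105 kg free.
119 kg does not fit, so a new truck is opened.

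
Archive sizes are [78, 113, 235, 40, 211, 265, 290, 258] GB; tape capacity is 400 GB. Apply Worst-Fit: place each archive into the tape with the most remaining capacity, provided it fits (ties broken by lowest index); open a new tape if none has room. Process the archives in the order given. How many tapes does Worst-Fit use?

6 tapes

78 GB → tape 1 (remaining 322 GB)
113 GB → tape 1 (remaining 209 GB)
235 GB → tape 2 (remaining 165 GB)
40 GB → tape 1 (remaining 169 GB)
211 GB → tape 3 (remaining 189 GB)
265 GB → tape 4 (remaining 135 GB)
290 GB → tape 5 (remaining 110 GB)
258 GB → tape 6 (remaining 142 GB)
Final tapes: [78,113,40] [235] [211] [265] [290] [258].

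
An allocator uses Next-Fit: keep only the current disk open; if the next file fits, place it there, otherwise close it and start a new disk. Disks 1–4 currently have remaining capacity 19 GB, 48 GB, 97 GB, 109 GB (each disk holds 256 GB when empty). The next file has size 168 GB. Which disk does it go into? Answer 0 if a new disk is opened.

0

Next-Fit only looks at disk 4, which has 109 GB free.
168 GB does not fit, so a new disk is opened.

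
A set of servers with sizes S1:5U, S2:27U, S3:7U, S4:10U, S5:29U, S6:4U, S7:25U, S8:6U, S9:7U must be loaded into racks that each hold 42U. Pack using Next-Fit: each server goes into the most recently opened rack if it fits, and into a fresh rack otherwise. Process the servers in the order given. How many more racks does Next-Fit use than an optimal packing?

0

Next-Fit: [5,27,7] [10,29] [4,25,6,7] → 3 racks.
Total size 120U; any packing needs at least ⌈120/42⌉ = 3 racks.
So 3 is already optimal.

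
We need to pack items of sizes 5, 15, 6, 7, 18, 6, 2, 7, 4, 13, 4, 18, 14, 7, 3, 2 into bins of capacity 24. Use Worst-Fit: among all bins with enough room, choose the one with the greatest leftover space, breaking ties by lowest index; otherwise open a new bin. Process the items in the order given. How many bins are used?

6

5 → bin 1 (remaining 19)
15 → bin 1 (remaining 4)
6 → bin 2 (remaining 18)
7 → bin 2 (remaining 11)
18 → bin 3 (remaining 6)
6 → bin 2 (remaining 5)
2 → bin 3 (remaining 4)
7 → bin 4 (remaining 17)
4 → bin 4 (remaining 13)
13 → bin 4 (remaining 0)
4 → bin 2 (remaining 1)
18 → bin 5 (remaining 6)
14 → bin 6 (remaining 10)
7 → bin 6 (remaining 3)
3 → bin 5 (remaining 3)
2 → bin 1 (remaining 2)
Final bins: [5,15,2] [6,7,6,4] [18,2] [7,4,13] [18,3] [14,7].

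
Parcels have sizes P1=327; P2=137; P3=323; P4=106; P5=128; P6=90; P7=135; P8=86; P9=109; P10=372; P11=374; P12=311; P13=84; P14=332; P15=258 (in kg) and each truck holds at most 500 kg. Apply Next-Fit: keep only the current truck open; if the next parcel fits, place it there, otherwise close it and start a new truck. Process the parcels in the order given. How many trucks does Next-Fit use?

Put P1 (327 kg) in truck 1; 173 kg remain.
Put P2 (137 kg) in truck 1; 36 kg remain.
Put P3 (323 kg) in truck 2; 177 kg remain.
Put P4 (106 kg) in truck 2; 71 kg remain.
Put P5 (128 kg) in truck 3; 372 kg remain.
Put P6 (90 kg) in truck 3; 282 kg remain.
Put P7 (135 kg) in truck 3; 147 kg remain.
Put P8 (86 kg) in truck 3; 61 kg remain.
Put P9 (109 kg) in truck 4; 391 kg remain.
Put P10 (372 kg) in truck 4; 19 kg remain.
Put P11 (374 kg) in truck 5; 126 kg remain.
Put P12 (311 kg) in truck 6; 189 kg remain.
Put P13 (84 kg) in truck 6; 105 kg remain.
Put P14 (332 kg) in truck 7; 168 kg remain.
Put P15 (258 kg) in truck 8; 242 kg remain.
Final trucks: [327,137] [323,106] [128,90,135,86] [109,372] [374] [311,84] [332] [258].

8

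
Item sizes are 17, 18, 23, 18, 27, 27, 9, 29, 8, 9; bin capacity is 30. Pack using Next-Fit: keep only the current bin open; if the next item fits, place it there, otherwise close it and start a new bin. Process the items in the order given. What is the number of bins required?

9

bin 1: place 17, 13 left
bin 2: place 18, 12 left
bin 3: place 23, 7 left
bin 4: place 18, 12 left
bin 5: place 27, 3 left
bin 6: place 27, 3 left
bin 7: place 9, 21 left
bin 8: place 29, 1 left
bin 9: place 8, 22 left
bin 9: place 9, 13 left
Final bins: [17] [18] [23] [18] [27] [27] [9] [29] [8,9].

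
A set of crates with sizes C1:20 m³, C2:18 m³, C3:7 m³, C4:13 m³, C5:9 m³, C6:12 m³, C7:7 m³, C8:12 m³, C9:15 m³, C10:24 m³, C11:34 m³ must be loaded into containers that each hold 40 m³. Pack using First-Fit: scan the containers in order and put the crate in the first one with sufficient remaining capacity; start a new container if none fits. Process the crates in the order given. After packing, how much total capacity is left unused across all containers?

29

container 1: place C1 (20 m³), 20 m³ left
container 1: place C2 (18 m³), 2 m³ left
container 2: place C3 (7 m³), 33 m³ left
container 2: place C4 (13 m³), 20 m³ left
container 2: place C5 (9 m³), 11 m³ left
container 3: place C6 (12 m³), 28 m³ left
container 2: place C7 (7 m³), 4 m³ left
container 3: place C8 (12 m³), 16 m³ left
container 3: place C9 (15 m³), 1 m³ left
container 4: place C10 (24 m³), 16 m³ left
container 5: place C11 (34 m³), 6 m³ left
5 containers × 40 m³ = 200 m³; used 171 m³; unused 29 m³.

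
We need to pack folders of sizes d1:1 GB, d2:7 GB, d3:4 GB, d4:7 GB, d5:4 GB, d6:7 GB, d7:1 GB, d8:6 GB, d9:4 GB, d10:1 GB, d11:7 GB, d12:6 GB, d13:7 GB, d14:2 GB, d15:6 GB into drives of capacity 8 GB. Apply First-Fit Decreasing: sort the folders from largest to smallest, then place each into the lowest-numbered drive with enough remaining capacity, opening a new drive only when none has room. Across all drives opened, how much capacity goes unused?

Sorted descending: 7, 7, 7, 7, 7, 6, 6, 6, 4, 4, 4, 2, 1, 1, 1.
drive 1: place 7 GB, 1 GB left
drive 2: place 7 GB, 1 GB left
drive 3: place 7 GB, 1 GB left
drive 4: place 7 GB, 1 GB left
drive 5: place 7 GB, 1 GB left
drive 6: place 6 GB, 2 GB left
drive 7: place 6 GB, 2 GB left
drive 8: place 6 GB, 2 GB left
drive 9: place 4 GB, 4 GB left
drive 9: place 4 GB, 0 GB left
drive 10: place 4 GB, 4 GB left
drive 6: place 2 GB, 0 GB left
drive 1: place 1 GB, 0 GB left
drive 2: place 1 GB, 0 GB left
drive 3: place 1 GB, 0 GB left
10 drives × 8 GB = 80 GB; used 70 GB; unused 10 GB.

10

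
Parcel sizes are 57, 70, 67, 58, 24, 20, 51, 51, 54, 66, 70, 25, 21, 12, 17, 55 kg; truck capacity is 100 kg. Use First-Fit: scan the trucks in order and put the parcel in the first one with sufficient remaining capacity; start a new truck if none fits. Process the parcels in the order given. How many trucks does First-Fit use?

57 kg → truck 1 (remaining 43 kg)
70 kg → truck 2 (remaining 30 kg)
67 kg → truck 3 (remaining 33 kg)
58 kg → truck 4 (remaining 42 kg)
24 kg → truck 1 (remaining 19 kg)
20 kg → truck 2 (remaining 10 kg)
51 kg → truck 5 (remaining 49 kg)
51 kg → truck 6 (remaining 49 kg)
54 kg → truck 7 (remaining 46 kg)
66 kg → truck 8 (remaining 34 kg)
70 kg → truck 9 (remaining 30 kg)
25 kg → truck 3 (remaining 8 kg)
21 kg → truck 4 (remaining 21 kg)
12 kg → truck 1 (remaining 7 kg)
17 kg → truck 4 (remaining 4 kg)
55 kg → truck 10 (remaining 45 kg)

10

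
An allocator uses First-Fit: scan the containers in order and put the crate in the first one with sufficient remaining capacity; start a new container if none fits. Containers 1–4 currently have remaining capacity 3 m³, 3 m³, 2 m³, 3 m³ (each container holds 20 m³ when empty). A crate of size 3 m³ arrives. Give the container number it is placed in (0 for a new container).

Containers with room: container 1 (3 m³), container 2 (3 m³), container 4 (3 m³).
The first with room is container 1.

1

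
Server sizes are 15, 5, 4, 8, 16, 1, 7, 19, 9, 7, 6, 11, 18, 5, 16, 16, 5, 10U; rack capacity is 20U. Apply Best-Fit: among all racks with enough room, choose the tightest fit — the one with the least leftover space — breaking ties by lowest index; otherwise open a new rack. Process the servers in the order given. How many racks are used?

10

Put 15U in rack 1; 5U remain.
Put 5U in rack 1; 0U remain.
Put 4U in rack 2; 16U remain.
Put 8U in rack 2; 8U remain.
Put 16U in rack 3; 4U remain.
Put 1U in rack 3; 3U remain.
Put 7U in rack 2; 1U remain.
Put 19U in rack 4; 1U remain.
Put 9U in rack 5; 11U remain.
Put 7U in rack 5; 4U remain.
Put 6U in rack 6; 14U remain.
Put 11U in rack 6; 3U remain.
Put 18U in rack 7; 2U remain.
Put 5U in rack 8; 15U remain.
Put 16U in rack 9; 4U remain.
Put 16U in rack 10; 4U remain.
Put 5U in rack 8; 10U remain.
Put 10U in rack 8; 0U remain.
Final racks: [15,5] [4,8,7] [16,1] [19] [9,7] [6,11] [18] [5,5,10] [16] [16].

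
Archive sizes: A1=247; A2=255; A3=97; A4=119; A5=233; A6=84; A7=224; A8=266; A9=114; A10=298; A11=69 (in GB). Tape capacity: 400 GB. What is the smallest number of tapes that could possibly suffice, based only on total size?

Total size = 247 + 255 + 97 + 119 + 233 + 84 + 224 + 266 + 114 + 298 + 69 = 2006 GB.
⌈2006 / 400⌉ = 6.

6 tapes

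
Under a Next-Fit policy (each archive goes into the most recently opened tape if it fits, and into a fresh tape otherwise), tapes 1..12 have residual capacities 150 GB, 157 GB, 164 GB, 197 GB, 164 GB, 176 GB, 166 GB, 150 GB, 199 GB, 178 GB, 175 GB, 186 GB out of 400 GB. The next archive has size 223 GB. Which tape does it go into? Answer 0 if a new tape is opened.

Next-Fit only looks at tape 12, which has 186 GB free.
223 GB does not fit, so a new tape is opened.

0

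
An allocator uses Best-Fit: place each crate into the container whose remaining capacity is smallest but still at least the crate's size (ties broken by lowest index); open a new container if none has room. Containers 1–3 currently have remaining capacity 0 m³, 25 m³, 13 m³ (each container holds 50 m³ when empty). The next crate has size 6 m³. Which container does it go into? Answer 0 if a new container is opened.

3

Containers with room: container 2 (25 m³), container 3 (13 m³).
Tightest fit is container 3 with 13 m³ free.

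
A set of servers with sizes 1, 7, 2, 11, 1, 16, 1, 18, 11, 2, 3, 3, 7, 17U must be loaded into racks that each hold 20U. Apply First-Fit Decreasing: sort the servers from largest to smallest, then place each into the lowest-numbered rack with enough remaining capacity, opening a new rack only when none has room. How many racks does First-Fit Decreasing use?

Sorted descending: 18, 17, 16, 11, 11, 7, 7, 3, 3, 2, 2, 1, 1, 1.
Put 18U in rack 1; 2U remain.
Put 17U in rack 2; 3U remain.
Put 16U in rack 3; 4U remain.
Put 11U in rack 4; 9U remain.
Put 11U in rack 5; 9U remain.
Put 7U in rack 4; 2U remain.
Put 7U in rack 5; 2U remain.
Put 3U in rack 2; 0U remain.
Put 3U in rack 3; 1U remain.
Put 2U in rack 1; 0U remain.
Put 2U in rack 4; 0U remain.
Put 1U in rack 3; 0U remain.
Put 1U in rack 5; 1U remain.
Put 1U in rack 5; 0U remain.

5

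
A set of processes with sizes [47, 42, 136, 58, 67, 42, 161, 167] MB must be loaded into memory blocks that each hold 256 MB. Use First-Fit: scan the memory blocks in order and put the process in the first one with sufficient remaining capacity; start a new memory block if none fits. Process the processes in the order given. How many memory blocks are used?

47 MB → memory block 1 (remaining 209 MB)
42 MB → memory block 1 (remaining 167 MB)
136 MB → memory block 1 (remaining 31 MB)
58 MB → memory block 2 (remaining 198 MB)
67 MB → memory block 2 (remaining 131 MB)
42 MB → memory block 2 (remaining 89 MB)
161 MB → memory block 3 (remaining 95 MB)
167 MB → memory block 4 (remaining 89 MB)

4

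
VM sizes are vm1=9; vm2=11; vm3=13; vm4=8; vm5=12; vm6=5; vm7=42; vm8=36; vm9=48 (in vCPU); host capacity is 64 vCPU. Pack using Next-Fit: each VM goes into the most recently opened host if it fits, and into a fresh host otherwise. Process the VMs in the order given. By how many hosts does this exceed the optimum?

1

Next-Fit: [9,11,13,8,12,5] [42] [36] [48] → 4 hosts.
Total size 184 vCPU; any packing needs at least ⌈184/64⌉ = 3 hosts.
An optimal packing achieves that bound: [48,13] [42,12,9] [36,11,8,5] → 3 hosts.
Excess: 4 − 3 = 1.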